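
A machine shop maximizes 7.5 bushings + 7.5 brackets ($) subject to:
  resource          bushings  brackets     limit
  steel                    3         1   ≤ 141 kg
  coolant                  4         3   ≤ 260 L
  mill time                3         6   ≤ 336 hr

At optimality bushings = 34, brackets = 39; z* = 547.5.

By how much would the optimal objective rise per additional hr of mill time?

1

Check each constraint at x*: steel 141/141 (tight); coolant 253/260 (slack 7); mill time 336/336 (tight).
Slack constraints have shadow price 0 (complementary slackness).
From A_Bᵀ y = c: 3·y_steel + 3·y_mill time = 7.5; 1·y_steel + 6·y_mill time = 7.5.
Solving: y_steel = 1.5, y_mill time = 1.
Shadow price of mill time = 1.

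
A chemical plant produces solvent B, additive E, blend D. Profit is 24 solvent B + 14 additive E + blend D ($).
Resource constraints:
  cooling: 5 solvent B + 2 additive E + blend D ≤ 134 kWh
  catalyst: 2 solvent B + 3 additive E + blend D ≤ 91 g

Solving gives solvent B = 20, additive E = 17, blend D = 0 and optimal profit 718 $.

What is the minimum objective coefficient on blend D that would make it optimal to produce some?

6

At the optimum: cooling uses 134 of 134 (binding); catalyst uses 91 of 91 (binding).
The binding rows give the dual system: 5·y_cooling + 2·y_catalyst = 24 and 2·y_cooling + 3·y_catalyst = 14.
Solving: y_cooling = 4, y_catalyst = 2.
blend D enters the basis when its profit ≥ yᵀa₃ = 4·1 + 2·1 = 6.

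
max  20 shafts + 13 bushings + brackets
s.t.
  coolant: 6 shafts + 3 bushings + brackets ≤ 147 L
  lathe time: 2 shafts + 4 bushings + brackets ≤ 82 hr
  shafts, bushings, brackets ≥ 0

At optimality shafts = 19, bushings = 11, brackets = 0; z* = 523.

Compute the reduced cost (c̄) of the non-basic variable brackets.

-3

Check each constraint at x*: coolant 147/147 (tight); lathe time 82/82 (tight).
Dual feasibility on the basic columns requires 6·y_coolant + 2·y_lathe time = 20, 3·y_coolant + 4·y_lathe time = 13.
This yields shadow prices y_coolant = 3, y_lathe time = 1.
Reduced cost of brackets: c₃ − yᵀa₃ = 1 − (3·1 + 1·1) = 1 − 4 = -3.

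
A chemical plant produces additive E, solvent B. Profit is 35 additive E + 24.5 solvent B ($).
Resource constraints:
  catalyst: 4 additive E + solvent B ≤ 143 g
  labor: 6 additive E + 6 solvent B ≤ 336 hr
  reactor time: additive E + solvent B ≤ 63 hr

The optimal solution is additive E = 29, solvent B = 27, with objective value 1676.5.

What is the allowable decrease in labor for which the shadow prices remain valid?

121.5

Binding constraints: catalyst, labor. The basis is B = [[4,1],[6,6]] with det 18.
Per unit decrease in labor, x* moves by d = (0.0556, -0.2222).
The basis stays optimal until solvent B reaches 0; allowable decrease = 121.5 hr.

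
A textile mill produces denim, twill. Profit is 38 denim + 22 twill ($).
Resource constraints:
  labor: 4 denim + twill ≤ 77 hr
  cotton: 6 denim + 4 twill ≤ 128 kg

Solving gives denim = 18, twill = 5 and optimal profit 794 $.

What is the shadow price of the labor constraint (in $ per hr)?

Both labor and cotton are binding at x*.
The binding rows give the dual system: 4·y_labor + 6·y_cotton = 38 and 1·y_labor + 4·y_cotton = 22.
This yields shadow prices y_labor = 2, y_cotton = 5.
Shadow price of labor = 2.

2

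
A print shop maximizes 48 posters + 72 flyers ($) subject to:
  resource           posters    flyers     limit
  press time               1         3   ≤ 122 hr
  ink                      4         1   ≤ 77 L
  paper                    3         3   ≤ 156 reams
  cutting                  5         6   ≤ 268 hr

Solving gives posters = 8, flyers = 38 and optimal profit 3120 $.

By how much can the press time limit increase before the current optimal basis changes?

Binding constraints: press time, cutting. The basis is B = [[1,3],[5,6]] with det -9.
Per unit increase in press time, x* moves by d = (-0.6667, 0.5556).
The basis stays optimal until posters reaches 0; allowable increase = 12 hr.

12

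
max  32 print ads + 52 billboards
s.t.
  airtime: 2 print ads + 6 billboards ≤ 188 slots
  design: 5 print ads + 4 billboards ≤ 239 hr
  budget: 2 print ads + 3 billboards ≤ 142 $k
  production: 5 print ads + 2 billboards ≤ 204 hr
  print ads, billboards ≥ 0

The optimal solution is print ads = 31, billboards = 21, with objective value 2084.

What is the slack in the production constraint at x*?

7

production used = 5·31 + 2·21 = 197; slack = 204 − 197 = 7.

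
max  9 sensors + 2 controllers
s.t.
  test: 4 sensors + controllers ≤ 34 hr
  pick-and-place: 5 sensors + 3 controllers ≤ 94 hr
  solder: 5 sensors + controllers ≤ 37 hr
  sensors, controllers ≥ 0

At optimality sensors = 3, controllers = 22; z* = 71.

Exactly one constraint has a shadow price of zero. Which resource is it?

pick-and-place

test: 34/34 (binding)
pick-and-place: 81/94 (slack 13)
solder: 37/37 (binding)
By complementary slackness, a constraint with positive slack has shadow price 0 → pick-and-place.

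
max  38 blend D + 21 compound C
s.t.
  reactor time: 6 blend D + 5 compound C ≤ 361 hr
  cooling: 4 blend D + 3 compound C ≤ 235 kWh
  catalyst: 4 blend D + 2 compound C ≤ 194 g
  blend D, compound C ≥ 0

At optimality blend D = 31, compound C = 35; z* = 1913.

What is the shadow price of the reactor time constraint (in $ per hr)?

Binding: reactor time and catalyst. Non-binding: cooling (6 unused).
Slack constraints have shadow price 0 (complementary slackness).
From A_Bᵀ y = c: 6·y_reactor time + 4·y_catalyst = 38; 5·y_reactor time + 2·y_catalyst = 21.
Solving: y_reactor time = 1, y_catalyst = 8.
Shadow price of reactor time = 1.

1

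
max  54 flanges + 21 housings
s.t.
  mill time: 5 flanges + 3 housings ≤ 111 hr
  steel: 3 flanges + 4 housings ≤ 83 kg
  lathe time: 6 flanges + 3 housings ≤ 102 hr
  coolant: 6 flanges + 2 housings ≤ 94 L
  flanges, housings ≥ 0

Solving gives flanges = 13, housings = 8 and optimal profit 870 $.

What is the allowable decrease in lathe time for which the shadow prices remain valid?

8

Binding constraints: lathe time, coolant. The basis is B = [[6,3],[6,2]] with det -6.
Per unit decrease in lathe time, x* moves by d = (0.3333, -1).
The basis stays optimal until housings reaches 0; allowable decrease = 8 hr.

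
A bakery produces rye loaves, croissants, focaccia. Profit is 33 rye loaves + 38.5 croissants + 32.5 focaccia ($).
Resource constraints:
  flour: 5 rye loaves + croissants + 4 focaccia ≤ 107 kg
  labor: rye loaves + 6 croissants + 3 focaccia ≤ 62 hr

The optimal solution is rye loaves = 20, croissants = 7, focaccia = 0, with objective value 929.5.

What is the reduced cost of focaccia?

-6

Both flour and labor are binding at x*.
From A_Bᵀ y = c: 5·y_flour + 1·y_labor = 33; 1·y_flour + 6·y_labor = 38.5.
→ y_flour = 5.5 and y_labor = 5.5.
Reduced cost of focaccia: c₃ − yᵀa₃ = 32.5 − (5.5·4 + 5.5·3) = 32.5 − 38.5 = -6.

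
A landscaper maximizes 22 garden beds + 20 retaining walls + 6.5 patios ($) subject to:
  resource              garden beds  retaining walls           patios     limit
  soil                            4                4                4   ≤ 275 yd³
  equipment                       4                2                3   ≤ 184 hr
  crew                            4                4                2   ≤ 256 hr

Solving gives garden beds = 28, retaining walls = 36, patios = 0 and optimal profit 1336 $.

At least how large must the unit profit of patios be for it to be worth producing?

Binding: equipment and crew. Non-binding: soil (19 unused).
Slack constraints have shadow price 0 (complementary slackness).
Dual feasibility on the basic columns requires 4·y_equipment + 4·y_crew = 22, 2·y_equipment + 4·y_crew = 20.
This yields shadow prices y_equipment = 1, y_crew = 4.5.
patios enters the basis when its profit ≥ yᵀa₃ = 1·3 + 4.5·2 = 12.

12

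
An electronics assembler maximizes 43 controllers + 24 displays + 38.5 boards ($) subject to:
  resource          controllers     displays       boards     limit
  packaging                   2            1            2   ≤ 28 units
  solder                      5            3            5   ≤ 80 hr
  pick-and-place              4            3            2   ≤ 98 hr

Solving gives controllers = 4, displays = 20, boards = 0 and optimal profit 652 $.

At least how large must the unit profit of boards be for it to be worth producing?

43

At the optimum: packaging uses 28 of 28 (binding); solder uses 80 of 80 (binding); pick-and-place uses 76 of 98 (slack = 22).
Slack constraints have shadow price 0 (complementary slackness).
From A_Bᵀ y = c: 2·y_packaging + 5·y_solder = 43; 1·y_packaging + 3·y_solder = 24.
→ y_packaging = 9 and y_solder = 5.
boards enters the basis when its profit ≥ yᵀa₃ = 9·2 + 5·5 = 43.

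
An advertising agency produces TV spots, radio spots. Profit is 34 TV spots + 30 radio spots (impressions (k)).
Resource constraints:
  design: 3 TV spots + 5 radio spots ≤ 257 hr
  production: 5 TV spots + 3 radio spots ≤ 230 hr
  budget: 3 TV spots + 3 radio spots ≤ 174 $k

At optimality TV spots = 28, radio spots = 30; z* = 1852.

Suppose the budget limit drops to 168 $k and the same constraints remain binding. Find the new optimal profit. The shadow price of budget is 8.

1804

Δb = -6, so new z* = 1852 + (8)·(-6) = 1852 − 48 = 1804.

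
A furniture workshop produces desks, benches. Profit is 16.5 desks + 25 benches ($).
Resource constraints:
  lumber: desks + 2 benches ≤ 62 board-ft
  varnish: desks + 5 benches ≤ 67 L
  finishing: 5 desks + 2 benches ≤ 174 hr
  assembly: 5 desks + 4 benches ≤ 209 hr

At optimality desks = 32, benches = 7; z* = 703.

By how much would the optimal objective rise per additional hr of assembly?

Check each constraint at x*: lumber 46/62 (slack 16); varnish 67/67 (tight); finishing 174/174 (tight); assembly 188/209 (slack 21).
Since lumber, assembly are not tight, their duals are 0.
From A_Bᵀ y = c: 1·y_varnish + 5·y_finishing = 16.5; 5·y_varnish + 2·y_finishing = 25.
→ y_varnish = 4 and y_finishing = 2.5.
Shadow price of assembly = 0.

0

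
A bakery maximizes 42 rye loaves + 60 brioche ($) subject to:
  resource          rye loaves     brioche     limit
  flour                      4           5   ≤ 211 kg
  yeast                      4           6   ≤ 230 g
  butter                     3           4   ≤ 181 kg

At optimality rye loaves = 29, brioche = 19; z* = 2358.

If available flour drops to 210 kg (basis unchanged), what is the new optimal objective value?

2355

Binding: flour and yeast. Non-binding: butter (18 unused).
Since butter is not tight, its dual is 0.
Dual feasibility on the basic columns requires 4·y_flour + 4·y_yeast = 42, 5·y_flour + 6·y_yeast = 60.
This yields shadow prices y_flour = 3, y_yeast = 7.5.
Δz = y_flour·Δb = 3 × (-1) = -3, so new z* = 2358 − 3 = 2355.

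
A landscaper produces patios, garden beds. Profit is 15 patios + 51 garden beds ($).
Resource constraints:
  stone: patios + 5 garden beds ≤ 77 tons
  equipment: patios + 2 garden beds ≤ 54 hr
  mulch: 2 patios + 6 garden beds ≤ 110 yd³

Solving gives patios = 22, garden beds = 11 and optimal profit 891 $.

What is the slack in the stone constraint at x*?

0

stone used = 1·22 + 5·11 = 77; slack = 77 − 77 = 0.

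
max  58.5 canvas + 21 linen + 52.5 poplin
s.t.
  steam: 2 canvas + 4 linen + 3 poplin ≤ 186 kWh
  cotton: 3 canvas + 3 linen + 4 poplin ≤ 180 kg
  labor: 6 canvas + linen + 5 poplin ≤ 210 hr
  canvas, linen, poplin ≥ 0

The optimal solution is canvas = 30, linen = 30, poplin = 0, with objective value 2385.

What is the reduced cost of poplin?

-3

At the optimum: steam uses 180 of 186 (slack = 6); cotton uses 180 of 180 (binding); labor uses 210 of 210 (binding).
By complementary slackness, y = 0 for the non-binding constraint.
Dual feasibility on the basic columns requires 3·y_cotton + 6·y_labor = 58.5, 3·y_cotton + 1·y_labor = 21.
→ y_cotton = 4.5 and y_labor = 7.5.
Reduced cost of poplin: c₃ − yᵀa₃ = 52.5 − (4.5·4 + 7.5·5) = 52.5 − 55.5 = -3.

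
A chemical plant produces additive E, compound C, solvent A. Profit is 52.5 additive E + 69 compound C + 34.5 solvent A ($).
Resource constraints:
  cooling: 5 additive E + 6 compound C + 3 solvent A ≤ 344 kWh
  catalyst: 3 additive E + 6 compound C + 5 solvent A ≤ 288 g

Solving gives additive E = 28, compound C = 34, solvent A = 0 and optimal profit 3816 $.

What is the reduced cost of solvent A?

Both cooling and catalyst are binding at x*.
The binding rows give the dual system: 5·y_cooling + 3·y_catalyst = 52.5 and 6·y_cooling + 6·y_catalyst = 69.
This yields shadow prices y_cooling = 9, y_catalyst = 2.5.
Reduced cost of solvent A: c₃ − yᵀa₃ = 34.5 − (9·3 + 2.5·5) = 34.5 − 39.5 = -5.

-5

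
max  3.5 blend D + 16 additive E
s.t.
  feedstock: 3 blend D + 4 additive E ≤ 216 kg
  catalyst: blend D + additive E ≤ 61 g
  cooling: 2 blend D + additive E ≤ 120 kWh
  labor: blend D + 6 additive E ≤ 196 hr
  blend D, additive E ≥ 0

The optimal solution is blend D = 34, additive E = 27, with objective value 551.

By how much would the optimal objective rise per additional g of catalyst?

Check each constraint at x*: feedstock 210/216 (slack 6); catalyst 61/61 (tight); cooling 95/120 (slack 25); labor 196/196 (tight).
By complementary slackness, y = 0 for the non-binding constraints.
From A_Bᵀ y = c: 1·y_catalyst + 1·y_labor = 3.5; 1·y_catalyst + 6·y_labor = 16.
Solving: y_catalyst = 1, y_labor = 2.5.
Shadow price of catalyst = 1.

1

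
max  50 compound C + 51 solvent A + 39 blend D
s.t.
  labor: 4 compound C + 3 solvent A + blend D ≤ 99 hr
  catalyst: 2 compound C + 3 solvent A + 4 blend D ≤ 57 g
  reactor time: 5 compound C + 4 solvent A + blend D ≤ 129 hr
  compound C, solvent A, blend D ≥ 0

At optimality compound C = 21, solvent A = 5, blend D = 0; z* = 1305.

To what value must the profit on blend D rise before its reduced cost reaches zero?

44

Binding: labor and catalyst. Non-binding: reactor time (4 unused).
By complementary slackness, y = 0 for the non-binding constraint.
Dual feasibility on the basic columns requires 4·y_labor + 2·y_catalyst = 50, 3·y_labor + 3·y_catalyst = 51.
Solving: y_labor = 8, y_catalyst = 9.
blend D enters the basis when its profit ≥ yᵀa₃ = 8·1 + 9·4 = 44.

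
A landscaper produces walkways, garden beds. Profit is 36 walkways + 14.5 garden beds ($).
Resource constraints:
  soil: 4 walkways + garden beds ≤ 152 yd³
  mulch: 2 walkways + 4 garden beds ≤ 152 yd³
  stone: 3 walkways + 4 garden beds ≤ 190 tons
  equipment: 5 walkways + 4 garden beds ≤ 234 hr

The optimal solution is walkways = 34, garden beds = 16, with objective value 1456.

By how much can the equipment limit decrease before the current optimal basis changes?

44

Binding constraints: soil, equipment. The basis is B = [[4,1],[5,4]] with det 11.
Per unit decrease in equipment, x* moves by d = (0.0909, -0.3636).
The basis stays optimal until garden beds reaches 0; allowable decrease = 44 hr.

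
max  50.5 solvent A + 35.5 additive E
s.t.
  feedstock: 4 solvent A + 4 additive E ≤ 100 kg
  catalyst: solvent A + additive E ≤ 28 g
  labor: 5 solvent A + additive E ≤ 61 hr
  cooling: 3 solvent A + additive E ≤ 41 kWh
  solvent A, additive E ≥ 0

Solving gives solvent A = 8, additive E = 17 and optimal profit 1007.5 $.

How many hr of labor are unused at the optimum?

labor used = 5·8 + 1·17 = 57; slack = 61 − 57 = 4.

4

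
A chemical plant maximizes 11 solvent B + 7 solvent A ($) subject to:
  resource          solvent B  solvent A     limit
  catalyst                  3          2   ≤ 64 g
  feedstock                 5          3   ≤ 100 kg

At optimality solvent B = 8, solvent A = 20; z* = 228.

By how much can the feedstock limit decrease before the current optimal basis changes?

4

Binding constraints: catalyst, feedstock. The basis is B = [[3,2],[5,3]] with det -1.
Per unit decrease in feedstock, x* moves by d = (-2, 3).
The basis stays optimal until solvent B reaches 0; allowable decrease = 4 kg.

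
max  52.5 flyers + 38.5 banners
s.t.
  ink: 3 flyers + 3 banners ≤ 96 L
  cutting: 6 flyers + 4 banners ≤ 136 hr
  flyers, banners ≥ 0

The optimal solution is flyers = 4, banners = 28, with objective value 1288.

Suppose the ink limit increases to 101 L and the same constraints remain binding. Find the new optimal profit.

Check each constraint at x*: ink 96/96 (tight); cutting 136/136 (tight).
The binding rows give the dual system: 3·y_ink + 6·y_cutting = 52.5 and 3·y_ink + 4·y_cutting = 38.5.
→ y_ink = 3.5 and y_cutting = 7.
Δz = y_ink·Δb = 3.5 × (5) = 17.5, so new z* = 1288 + 17.5 = 1305.5.

1305.5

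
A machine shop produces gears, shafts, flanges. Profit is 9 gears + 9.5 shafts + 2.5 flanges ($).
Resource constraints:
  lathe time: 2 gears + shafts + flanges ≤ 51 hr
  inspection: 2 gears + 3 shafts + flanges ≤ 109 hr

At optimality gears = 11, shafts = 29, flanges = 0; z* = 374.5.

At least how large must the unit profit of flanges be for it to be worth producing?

4.5

At the optimum: lathe time uses 51 of 51 (binding); inspection uses 109 of 109 (binding).
Dual feasibility on the basic columns requires 2·y_lathe time + 2·y_inspection = 9, 1·y_lathe time + 3·y_inspection = 9.5.
Solving: y_lathe time = 2, y_inspection = 2.5.
flanges enters the basis when its profit ≥ yᵀa₃ = 2·1 + 2.5·1 = 4.5.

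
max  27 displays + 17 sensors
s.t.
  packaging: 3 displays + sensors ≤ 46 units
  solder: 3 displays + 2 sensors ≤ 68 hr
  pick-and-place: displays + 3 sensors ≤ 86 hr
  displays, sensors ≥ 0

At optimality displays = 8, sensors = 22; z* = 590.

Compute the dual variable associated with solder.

8

Check each constraint at x*: packaging 46/46 (tight); solder 68/68 (tight); pick-and-place 74/86 (slack 12).
Since pick-and-place is not tight, its dual is 0.
From A_Bᵀ y = c: 3·y_packaging + 3·y_solder = 27; 1·y_packaging + 2·y_solder = 17.
Solving: y_packaging = 1, y_solder = 8.
Shadow price of solder = 8.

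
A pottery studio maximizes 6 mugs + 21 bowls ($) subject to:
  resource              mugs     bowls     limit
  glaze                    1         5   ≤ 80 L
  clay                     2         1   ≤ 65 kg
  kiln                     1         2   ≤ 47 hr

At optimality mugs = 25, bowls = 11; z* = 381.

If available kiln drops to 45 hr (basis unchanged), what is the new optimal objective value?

At the optimum: glaze uses 80 of 80 (binding); clay uses 61 of 65 (slack = 4); kiln uses 47 of 47 (binding).
Since clay is not tight, its dual is 0.
The binding rows give the dual system: 1·y_glaze + 1·y_kiln = 6 and 5·y_glaze + 2·y_kiln = 21.
Solving: y_glaze = 3, y_kiln = 3.
Δz = y_kiln·Δb = 3 × (-2) = -6, so new z* = 381 − 6 = 375.

375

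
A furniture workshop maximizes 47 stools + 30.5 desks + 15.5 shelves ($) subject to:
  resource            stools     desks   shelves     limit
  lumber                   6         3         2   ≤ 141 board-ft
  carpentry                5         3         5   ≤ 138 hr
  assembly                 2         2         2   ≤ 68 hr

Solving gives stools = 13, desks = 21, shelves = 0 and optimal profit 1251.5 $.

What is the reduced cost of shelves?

-9.5

At the optimum: lumber uses 141 of 141 (binding); carpentry uses 128 of 138 (slack = 10); assembly uses 68 of 68 (binding).
By complementary slackness, y = 0 for the non-binding constraint.
Dual feasibility on the basic columns requires 6·y_lumber + 2·y_assembly = 47, 3·y_lumber + 2·y_assembly = 30.5.
Solving: y_lumber = 5.5, y_assembly = 7.
Reduced cost of shelves: c₃ − yᵀa₃ = 15.5 − (5.5·2 + 7·2) = 15.5 − 25 = -9.5.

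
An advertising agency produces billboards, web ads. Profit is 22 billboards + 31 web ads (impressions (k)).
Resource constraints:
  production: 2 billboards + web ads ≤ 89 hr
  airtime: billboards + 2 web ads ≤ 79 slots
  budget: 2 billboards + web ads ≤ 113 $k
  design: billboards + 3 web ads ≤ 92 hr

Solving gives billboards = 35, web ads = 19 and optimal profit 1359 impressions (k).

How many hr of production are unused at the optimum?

production used = 2·35 + 1·19 = 89; slack = 89 − 89 = 0.

0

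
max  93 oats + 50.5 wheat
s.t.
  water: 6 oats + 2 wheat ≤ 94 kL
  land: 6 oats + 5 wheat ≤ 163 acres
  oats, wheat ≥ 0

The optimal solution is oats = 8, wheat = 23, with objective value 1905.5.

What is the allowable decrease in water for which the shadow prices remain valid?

28.8

Binding constraints: water, land. The basis is B = [[6,2],[6,5]] with det 18.
Per unit decrease in water, x* moves by d = (-0.2778, 0.3333).
The basis stays optimal until oats reaches 0; allowable decrease = 28.8 kL.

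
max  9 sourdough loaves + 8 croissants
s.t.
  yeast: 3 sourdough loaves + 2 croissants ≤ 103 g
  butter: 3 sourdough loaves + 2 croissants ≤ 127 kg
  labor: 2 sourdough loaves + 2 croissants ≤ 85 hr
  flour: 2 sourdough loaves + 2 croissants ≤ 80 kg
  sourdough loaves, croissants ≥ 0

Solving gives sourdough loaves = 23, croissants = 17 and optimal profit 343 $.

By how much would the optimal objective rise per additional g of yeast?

At the optimum: yeast uses 103 of 103 (binding); butter uses 103 of 127 (slack = 24); labor uses 80 of 85 (slack = 5); flour uses 80 of 80 (binding).
By complementary slackness, y = 0 for the non-binding constraints.
From A_Bᵀ y = c: 3·y_yeast + 2·y_flour = 9; 2·y_yeast + 2·y_flour = 8.
This yields shadow prices y_yeast = 1, y_flour = 3.
Shadow price of yeast = 1.

1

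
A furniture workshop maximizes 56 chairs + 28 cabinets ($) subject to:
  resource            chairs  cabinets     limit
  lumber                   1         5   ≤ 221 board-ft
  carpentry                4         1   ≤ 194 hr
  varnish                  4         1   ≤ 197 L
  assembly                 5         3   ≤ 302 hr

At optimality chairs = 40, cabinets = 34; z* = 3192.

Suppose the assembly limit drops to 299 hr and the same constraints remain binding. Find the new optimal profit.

Binding: carpentry and assembly. Non-binding: lumber (11 unused), varnish (3 unused).
Since lumber, varnish are not tight, their duals are 0.
The binding rows give the dual system: 4·y_carpentry + 5·y_assembly = 56 and 1·y_carpentry + 3·y_assembly = 28.
This yields shadow prices y_carpentry = 4, y_assembly = 8.
Δz = y_assembly·Δb = 8 × (-3) = -24, so new z* = 3192 − 24 = 3168.

3168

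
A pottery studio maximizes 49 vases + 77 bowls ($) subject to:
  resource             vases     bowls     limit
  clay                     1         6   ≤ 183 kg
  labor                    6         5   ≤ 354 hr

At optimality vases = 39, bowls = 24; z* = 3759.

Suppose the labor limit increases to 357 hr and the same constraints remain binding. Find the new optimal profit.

3780

Both clay and labor are binding at x*.
Dual feasibility on the basic columns requires 1·y_clay + 6·y_labor = 49, 6·y_clay + 5·y_labor = 77.
→ y_clay = 7 and y_labor = 7.
Δz = y_labor·Δb = 7 × (3) = 21, so new z* = 3759 + 21 = 3780.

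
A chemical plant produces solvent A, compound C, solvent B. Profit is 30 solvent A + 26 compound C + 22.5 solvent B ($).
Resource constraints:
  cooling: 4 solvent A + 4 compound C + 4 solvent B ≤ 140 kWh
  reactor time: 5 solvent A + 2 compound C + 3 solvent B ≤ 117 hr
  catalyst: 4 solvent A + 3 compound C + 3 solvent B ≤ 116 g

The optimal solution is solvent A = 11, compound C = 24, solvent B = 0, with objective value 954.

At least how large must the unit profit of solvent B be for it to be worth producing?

Check each constraint at x*: cooling 140/140 (tight); reactor time 103/117 (slack 14); catalyst 116/116 (tight).
Slack constraints have shadow price 0 (complementary slackness).
From A_Bᵀ y = c: 4·y_cooling + 4·y_catalyst = 30; 4·y_cooling + 3·y_catalyst = 26.
This yields shadow prices y_cooling = 3.5, y_catalyst = 4.
solvent B enters the basis when its profit ≥ yᵀa₃ = 3.5·4 + 4·3 = 26.

26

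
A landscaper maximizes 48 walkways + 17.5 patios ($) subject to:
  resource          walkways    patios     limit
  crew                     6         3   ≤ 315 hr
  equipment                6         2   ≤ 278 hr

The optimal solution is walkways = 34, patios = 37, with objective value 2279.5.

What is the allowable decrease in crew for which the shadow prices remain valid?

Binding constraints: crew, equipment. The basis is B = [[6,3],[6,2]] with det -6.
Per unit decrease in crew, x* moves by d = (0.3333, -1).
The basis stays optimal until patios reaches 0; allowable decrease = 37 hr.

37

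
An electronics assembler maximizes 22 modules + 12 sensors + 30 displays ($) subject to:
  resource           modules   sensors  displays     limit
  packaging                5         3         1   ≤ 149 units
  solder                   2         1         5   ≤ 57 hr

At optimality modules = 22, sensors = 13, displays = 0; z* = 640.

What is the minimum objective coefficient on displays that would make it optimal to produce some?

Both packaging and solder are binding at x*.
The binding rows give the dual system: 5·y_packaging + 2·y_solder = 22 and 3·y_packaging + 1·y_solder = 12.
Solving: y_packaging = 2, y_solder = 6.
displays enters the basis when its profit ≥ yᵀa₃ = 2·1 + 6·5 = 32.

32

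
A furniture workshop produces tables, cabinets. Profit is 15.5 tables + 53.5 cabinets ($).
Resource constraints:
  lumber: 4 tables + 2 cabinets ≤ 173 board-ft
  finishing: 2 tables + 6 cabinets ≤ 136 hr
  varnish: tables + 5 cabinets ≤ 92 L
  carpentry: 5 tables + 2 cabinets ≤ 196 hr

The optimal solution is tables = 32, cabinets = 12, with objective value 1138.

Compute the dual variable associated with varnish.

At the optimum: lumber uses 152 of 173 (slack = 21); finishing uses 136 of 136 (binding); varnish uses 92 of 92 (binding); carpentry uses 184 of 196 (slack = 12).
By complementary slackness, y = 0 for the non-binding constraints.
From A_Bᵀ y = c: 2·y_finishing + 1·y_varnish = 15.5; 6·y_finishing + 5·y_varnish = 53.5.
This yields shadow prices y_finishing = 6, y_varnish = 3.5.
Shadow price of varnish = 3.5.

3.5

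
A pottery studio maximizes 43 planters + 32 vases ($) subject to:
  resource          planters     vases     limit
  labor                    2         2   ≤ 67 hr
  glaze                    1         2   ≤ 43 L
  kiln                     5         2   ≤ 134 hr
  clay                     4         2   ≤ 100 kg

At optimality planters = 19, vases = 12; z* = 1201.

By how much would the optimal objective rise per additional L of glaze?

7

At the optimum: labor uses 62 of 67 (slack = 5); glaze uses 43 of 43 (binding); kiln uses 119 of 134 (slack = 15); clay uses 100 of 100 (binding).
By complementary slackness, y = 0 for the non-binding constraints.
Dual feasibility on the basic columns requires 1·y_glaze + 4·y_clay = 43, 2·y_glaze + 2·y_clay = 32.
Solving: y_glaze = 7, y_clay = 9.
Shadow price of glaze = 7.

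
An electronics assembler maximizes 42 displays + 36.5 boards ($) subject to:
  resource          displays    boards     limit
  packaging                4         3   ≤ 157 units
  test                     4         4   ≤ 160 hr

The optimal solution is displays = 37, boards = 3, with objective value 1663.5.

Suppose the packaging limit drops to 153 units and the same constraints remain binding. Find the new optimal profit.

1641.5

Check each constraint at x*: packaging 157/157 (tight); test 160/160 (tight).
The binding rows give the dual system: 4·y_packaging + 4·y_test = 42 and 3·y_packaging + 4·y_test = 36.5.
Solving: y_packaging = 5.5, y_test = 5.
Δz = y_packaging·Δb = 5.5 × (-4) = -22, so new z* = 1663.5 − 22 = 1641.5.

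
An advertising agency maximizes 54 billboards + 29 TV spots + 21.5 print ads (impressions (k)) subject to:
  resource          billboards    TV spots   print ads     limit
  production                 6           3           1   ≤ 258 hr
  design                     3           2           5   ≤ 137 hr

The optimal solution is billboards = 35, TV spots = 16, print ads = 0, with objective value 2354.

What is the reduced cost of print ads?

-5.5

Check each constraint at x*: production 258/258 (tight); design 137/137 (tight).
From A_Bᵀ y = c: 6·y_production + 3·y_design = 54; 3·y_production + 2·y_design = 29.
Solving: y_production = 7, y_design = 4.
Reduced cost of print ads: c₃ − yᵀa₃ = 21.5 − (7·1 + 4·5) = 21.5 − 27 = -5.5.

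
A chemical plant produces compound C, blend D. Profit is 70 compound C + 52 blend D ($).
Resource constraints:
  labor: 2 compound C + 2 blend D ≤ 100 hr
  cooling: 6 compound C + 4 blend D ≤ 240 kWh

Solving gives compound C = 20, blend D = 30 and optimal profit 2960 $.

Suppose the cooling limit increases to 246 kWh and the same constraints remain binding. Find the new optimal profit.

Both labor and cooling are binding at x*.
Dual feasibility on the basic columns requires 2·y_labor + 6·y_cooling = 70, 2·y_labor + 4·y_cooling = 52.
→ y_labor = 8 and y_cooling = 9.
Δz = y_cooling·Δb = 9 × (6) = 54, so new z* = 2960 + 54 = 3014.

3014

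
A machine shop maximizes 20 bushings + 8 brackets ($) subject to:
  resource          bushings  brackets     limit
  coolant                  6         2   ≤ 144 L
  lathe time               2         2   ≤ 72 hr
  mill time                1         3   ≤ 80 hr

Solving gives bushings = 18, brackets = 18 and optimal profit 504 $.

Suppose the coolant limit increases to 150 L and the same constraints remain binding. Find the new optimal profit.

At the optimum: coolant uses 144 of 144 (binding); lathe time uses 72 of 72 (binding); mill time uses 72 of 80 (slack = 8).
By complementary slackness, y = 0 for the non-binding constraint.
Dual feasibility on the basic columns requires 6·y_coolant + 2·y_lathe time = 20, 2·y_coolant + 2·y_lathe time = 8.
This yields shadow prices y_coolant = 3, y_lathe time = 1.
Δz = y_coolant·Δb = 3 × (6) = 18, so new z* = 504 + 18 = 522.

522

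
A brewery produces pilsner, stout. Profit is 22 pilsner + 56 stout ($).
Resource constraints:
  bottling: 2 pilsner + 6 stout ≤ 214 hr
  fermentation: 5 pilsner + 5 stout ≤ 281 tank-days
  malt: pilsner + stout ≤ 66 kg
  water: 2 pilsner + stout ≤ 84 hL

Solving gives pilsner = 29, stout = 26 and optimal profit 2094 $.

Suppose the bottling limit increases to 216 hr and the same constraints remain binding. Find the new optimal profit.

2112

Binding: bottling and water. Non-binding: fermentation (6 unused), malt (11 unused).
By complementary slackness, y = 0 for the non-binding constraints.
Dual feasibility on the basic columns requires 2·y_bottling + 2·y_water = 22, 6·y_bottling + 1·y_water = 56.
This yields shadow prices y_bottling = 9, y_water = 2.
Δz = y_bottling·Δb = 9 × (2) = 18, so new z* = 2094 + 18 = 2112.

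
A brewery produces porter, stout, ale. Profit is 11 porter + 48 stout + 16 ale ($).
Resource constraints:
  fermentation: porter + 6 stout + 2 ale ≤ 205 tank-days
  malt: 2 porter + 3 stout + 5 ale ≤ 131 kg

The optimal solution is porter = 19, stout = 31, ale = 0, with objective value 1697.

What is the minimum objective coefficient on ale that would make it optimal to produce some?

Check each constraint at x*: fermentation 205/205 (tight); malt 131/131 (tight).
From A_Bᵀ y = c: 1·y_fermentation + 2·y_malt = 11; 6·y_fermentation + 3·y_malt = 48.
→ y_fermentation = 7 and y_malt = 2.
ale enters the basis when its profit ≥ yᵀa₃ = 7·2 + 2·5 = 24.

24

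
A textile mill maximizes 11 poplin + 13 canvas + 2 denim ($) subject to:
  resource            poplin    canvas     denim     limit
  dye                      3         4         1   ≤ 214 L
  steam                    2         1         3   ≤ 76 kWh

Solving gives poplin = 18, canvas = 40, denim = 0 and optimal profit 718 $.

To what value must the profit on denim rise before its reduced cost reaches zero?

6

Check each constraint at x*: dye 214/214 (tight); steam 76/76 (tight).
The binding rows give the dual system: 3·y_dye + 2·y_steam = 11 and 4·y_dye + 1·y_steam = 13.
This yields shadow prices y_dye = 3, y_steam = 1.
denim enters the basis when its profit ≥ yᵀa₃ = 3·1 + 1·3 = 6.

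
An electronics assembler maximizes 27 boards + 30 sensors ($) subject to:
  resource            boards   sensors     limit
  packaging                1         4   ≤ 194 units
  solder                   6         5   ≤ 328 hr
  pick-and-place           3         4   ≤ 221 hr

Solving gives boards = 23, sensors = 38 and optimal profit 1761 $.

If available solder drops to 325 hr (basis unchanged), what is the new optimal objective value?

At the optimum: packaging uses 175 of 194 (slack = 19); solder uses 328 of 328 (binding); pick-and-place uses 221 of 221 (binding).
By complementary slackness, y = 0 for the non-binding constraint.
The binding rows give the dual system: 6·y_solder + 3·y_pick-and-place = 27 and 5·y_solder + 4·y_pick-and-place = 30.
→ y_solder = 2 and y_pick-and-place = 5.
Δz = y_solder·Δb = 2 × (-3) = -6, so new z* = 1761 − 6 = 1755.

1755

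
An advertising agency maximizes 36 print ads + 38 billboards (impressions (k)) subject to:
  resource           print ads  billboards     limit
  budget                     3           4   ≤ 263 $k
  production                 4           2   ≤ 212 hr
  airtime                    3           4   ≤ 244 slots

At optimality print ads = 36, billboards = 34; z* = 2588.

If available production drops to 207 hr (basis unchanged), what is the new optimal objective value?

Check each constraint at x*: budget 244/263 (slack 19); production 212/212 (tight); airtime 244/244 (tight).
Since budget is not tight, its dual is 0.
The binding rows give the dual system: 4·y_production + 3·y_airtime = 36 and 2·y_production + 4·y_airtime = 38.
→ y_production = 3 and y_airtime = 8.
Δz = y_production·Δb = 3 × (-5) = -15, so new z* = 2588 − 15 = 2573.

2573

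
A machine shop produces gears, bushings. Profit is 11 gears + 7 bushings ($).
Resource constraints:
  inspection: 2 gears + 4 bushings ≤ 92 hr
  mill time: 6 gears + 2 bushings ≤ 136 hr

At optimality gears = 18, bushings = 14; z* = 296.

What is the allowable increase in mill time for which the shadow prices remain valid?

Binding constraints: inspection, mill time. The basis is B = [[2,4],[6,2]] with det -20.
Per unit increase in mill time, x* moves by d = (0.2, -0.1).
The basis stays optimal until bushings reaches 0; allowable increase = 140 hr.

140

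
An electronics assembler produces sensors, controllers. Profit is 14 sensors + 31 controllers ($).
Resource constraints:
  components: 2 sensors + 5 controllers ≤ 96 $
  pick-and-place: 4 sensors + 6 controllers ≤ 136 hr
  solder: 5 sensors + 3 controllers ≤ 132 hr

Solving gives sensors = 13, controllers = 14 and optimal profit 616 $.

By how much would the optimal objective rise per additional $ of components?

5

Binding: components and pick-and-place. Non-binding: solder (25 unused).
By complementary slackness, y = 0 for the non-binding constraint.
The binding rows give the dual system: 2·y_components + 4·y_pick-and-place = 14 and 5·y_components + 6·y_pick-and-place = 31.
Solving: y_components = 5, y_pick-and-place = 1.
Shadow price of components = 5.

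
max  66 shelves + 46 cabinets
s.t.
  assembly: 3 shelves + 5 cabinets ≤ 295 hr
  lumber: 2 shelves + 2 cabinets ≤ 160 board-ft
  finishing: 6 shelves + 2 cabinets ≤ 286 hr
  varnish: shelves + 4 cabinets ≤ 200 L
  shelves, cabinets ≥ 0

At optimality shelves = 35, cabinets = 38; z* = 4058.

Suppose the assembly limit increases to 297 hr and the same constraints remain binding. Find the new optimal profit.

At the optimum: assembly uses 295 of 295 (binding); lumber uses 146 of 160 (slack = 14); finishing uses 286 of 286 (binding); varnish uses 187 of 200 (slack = 13).
Since lumber, varnish are not tight, their duals are 0.
Dual feasibility on the basic columns requires 3·y_assembly + 6·y_finishing = 66, 5·y_assembly + 2·y_finishing = 46.
→ y_assembly = 6 and y_finishing = 8.
Δz = y_assembly·Δb = 6 × (2) = 12, so new z* = 4058 + 12 = 4070.

4070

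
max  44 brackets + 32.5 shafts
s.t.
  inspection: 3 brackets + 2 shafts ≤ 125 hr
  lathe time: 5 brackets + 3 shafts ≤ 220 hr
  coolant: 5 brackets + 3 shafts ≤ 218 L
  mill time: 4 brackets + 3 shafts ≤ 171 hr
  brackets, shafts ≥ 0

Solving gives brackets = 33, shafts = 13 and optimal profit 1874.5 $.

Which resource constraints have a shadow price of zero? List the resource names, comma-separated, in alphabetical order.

coolant, lathe time

inspection: 125/125 (binding)
lathe time: 204/220 (slack 16)
coolant: 204/218 (slack 14)
mill time: 171/171 (binding)
By complementary slackness, a constraint with positive slack has shadow price 0 → coolant, lathe time.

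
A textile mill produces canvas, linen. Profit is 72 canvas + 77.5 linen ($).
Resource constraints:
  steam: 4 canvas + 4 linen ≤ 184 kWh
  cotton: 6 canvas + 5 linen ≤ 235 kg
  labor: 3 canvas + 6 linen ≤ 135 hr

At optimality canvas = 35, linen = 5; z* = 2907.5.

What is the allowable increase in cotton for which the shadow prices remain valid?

35

Binding constraints: cotton, labor. The basis is B = [[6,5],[3,6]] with det 21.
Per unit increase in cotton, x* moves by d = (0.2857, -0.1429).
The basis stays optimal until linen reaches 0; allowable increase = 35 kg.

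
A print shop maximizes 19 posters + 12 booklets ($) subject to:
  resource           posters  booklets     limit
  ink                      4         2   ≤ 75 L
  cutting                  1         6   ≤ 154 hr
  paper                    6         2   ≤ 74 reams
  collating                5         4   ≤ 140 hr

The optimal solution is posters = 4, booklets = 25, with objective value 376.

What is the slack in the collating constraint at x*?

20

collating used = 5·4 + 4·25 = 120; slack = 140 − 120 = 20.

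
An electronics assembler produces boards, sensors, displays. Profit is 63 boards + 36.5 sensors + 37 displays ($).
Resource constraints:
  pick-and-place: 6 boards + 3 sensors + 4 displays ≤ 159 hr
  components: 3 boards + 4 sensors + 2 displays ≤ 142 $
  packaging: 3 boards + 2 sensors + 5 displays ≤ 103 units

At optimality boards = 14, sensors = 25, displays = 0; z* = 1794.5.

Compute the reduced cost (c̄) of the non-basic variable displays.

Check each constraint at x*: pick-and-place 159/159 (tight); components 142/142 (tight); packaging 92/103 (slack 11).
Slack constraints have shadow price 0 (complementary slackness).
From A_Bᵀ y = c: 6·y_pick-and-place + 3·y_components = 63; 3·y_pick-and-place + 4·y_components = 36.5.
Solving: y_pick-and-place = 9.5, y_components = 2.
Reduced cost of displays: c₃ − yᵀa₃ = 37 − (9.5·4 + 2·2) = 37 − 42 = -5.

-5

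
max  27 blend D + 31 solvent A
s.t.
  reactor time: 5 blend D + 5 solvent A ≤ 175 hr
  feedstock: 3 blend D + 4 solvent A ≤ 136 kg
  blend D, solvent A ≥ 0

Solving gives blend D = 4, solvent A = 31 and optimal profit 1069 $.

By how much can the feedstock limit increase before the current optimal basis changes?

4

Binding constraints: reactor time, feedstock. The basis is B = [[5,5],[3,4]] with det 5.
Per unit increase in feedstock, x* moves by d = (-1, 1).
The basis stays optimal until blend D reaches 0; allowable increase = 4 kg.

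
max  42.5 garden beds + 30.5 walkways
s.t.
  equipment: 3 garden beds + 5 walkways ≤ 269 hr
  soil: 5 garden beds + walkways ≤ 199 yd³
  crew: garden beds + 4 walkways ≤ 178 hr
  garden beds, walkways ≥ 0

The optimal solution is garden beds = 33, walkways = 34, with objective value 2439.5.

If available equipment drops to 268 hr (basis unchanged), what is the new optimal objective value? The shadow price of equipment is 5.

2434.5

Δb = -1, so new z* = 2439.5 + (5)·(-1) = 2439.5 − 5 = 2434.5.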